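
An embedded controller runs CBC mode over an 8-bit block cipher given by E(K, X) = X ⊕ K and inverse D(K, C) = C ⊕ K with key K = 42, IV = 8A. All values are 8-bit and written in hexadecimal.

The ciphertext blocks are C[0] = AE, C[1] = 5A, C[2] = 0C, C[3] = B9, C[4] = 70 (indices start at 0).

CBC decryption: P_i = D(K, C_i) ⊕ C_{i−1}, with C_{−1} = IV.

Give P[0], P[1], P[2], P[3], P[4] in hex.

P[0]: D(K, AE) = EC; EC ⊕ 8A = 66.
P[1]: D(K, 5A) = 18; 18 ⊕ AE = B6.
P[2]: D(K, 0C) = 4E; 4E ⊕ 5A = 14.
P[3]: D(K, B9) = FB; FB ⊕ 0C = F7.
P[4]: D(K, 70) = 32; 32 ⊕ B9 = 8B.

P[0] = 66, P[1] = B6, P[2] = 14, P[3] = F7, P[4] = 8B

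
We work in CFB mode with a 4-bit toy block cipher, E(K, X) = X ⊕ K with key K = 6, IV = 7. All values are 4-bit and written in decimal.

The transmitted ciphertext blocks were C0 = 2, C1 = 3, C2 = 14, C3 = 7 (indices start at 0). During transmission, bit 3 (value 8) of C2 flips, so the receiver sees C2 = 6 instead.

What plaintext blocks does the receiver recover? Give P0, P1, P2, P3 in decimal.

P0 = 3, P1 = 7, P2 = 3, P3 = 7

CFB decryption: P_i = C_i ⊕ E(K, C_{i−1}), with C_{−1} = IV.
Only C2 changed, to 6. In CFB, a change in C_i flips the same bit in P_i and garbles P_{i+1}. Decrypting the received ciphertext:
P0: E(K, 7) = 1; 2 ⊕ 1 = 3.
P1: E(K, 2) = 4; 3 ⊕ 4 = 7.
P2: E(K, 3) = 5; 6 ⊕ 5 = 3.
P3: E(K, 6) = 0; 7 ⊕ 0 = 7.
Blocks that differ from the original plaintext: P2, P3.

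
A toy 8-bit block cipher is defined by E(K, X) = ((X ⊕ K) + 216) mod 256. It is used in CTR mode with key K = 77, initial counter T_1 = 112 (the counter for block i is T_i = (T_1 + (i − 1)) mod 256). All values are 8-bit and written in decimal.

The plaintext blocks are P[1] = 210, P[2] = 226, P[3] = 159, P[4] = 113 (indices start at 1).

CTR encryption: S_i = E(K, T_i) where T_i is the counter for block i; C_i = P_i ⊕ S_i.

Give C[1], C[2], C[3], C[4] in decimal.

C[1] = 199, C[2] = 246, C[3] = 136, C[4] = 103

C[1]: T = 112, S = E(K, T) = 21; 210 ⊕ 21 = 199.
C[2]: T = 113, S = E(K, T) = 20; 226 ⊕ 20 = 246.
C[3]: T = 114, S = E(K, T) = 23; 159 ⊕ 23 = 136.
C[4]: T = 115, S = E(K, T) = 22; 113 ⊕ 22 = 103.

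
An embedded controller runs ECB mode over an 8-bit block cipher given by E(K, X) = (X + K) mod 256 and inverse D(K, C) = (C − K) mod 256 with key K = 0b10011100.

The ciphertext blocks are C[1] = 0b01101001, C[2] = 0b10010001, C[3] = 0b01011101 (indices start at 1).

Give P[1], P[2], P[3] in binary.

P[1] = 0b11001101, P[2] = 0b11110101, P[3] = 0b11000001

ECB decryption: P_i = D(K, C_i).
P[1]: D(K, 0b01101001) = 0b11001101.
P[2]: D(K, 0b10010001) = 0b11110101.
P[3]: D(K, 0b01011101) = 0b11000001.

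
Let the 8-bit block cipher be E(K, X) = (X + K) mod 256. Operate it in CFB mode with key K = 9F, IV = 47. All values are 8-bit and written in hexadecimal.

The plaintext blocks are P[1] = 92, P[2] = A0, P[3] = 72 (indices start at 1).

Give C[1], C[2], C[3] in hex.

CFB encryption: C_i = P_i ⊕ E(K, C_{i−1}), with C_{0} = IV.
C[1]: E(K, 47) = E6; 92 ⊕ E6 = 74.
C[2]: E(K, 74) = 13; A0 ⊕ 13 = B3.
C[3]: E(K, B3) = 52; 72 ⊕ 52 = 20.

C[1] = 74, C[2] = B3, C[3] = 20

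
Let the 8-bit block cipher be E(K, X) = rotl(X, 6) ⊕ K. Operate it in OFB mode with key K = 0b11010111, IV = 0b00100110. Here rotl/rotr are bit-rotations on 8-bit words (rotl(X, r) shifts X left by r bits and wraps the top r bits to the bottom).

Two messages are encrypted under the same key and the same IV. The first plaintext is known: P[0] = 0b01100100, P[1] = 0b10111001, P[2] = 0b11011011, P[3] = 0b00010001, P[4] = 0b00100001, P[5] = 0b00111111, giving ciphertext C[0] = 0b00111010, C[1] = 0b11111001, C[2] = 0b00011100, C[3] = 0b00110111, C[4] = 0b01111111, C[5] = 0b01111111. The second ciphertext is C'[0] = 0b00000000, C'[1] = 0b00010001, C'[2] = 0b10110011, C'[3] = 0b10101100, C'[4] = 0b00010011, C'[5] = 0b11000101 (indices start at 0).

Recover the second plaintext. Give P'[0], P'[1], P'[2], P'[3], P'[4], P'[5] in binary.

P'[0] = 0b01011110, P'[1] = 0b01010001, P'[2] = 0b01110100, P'[3] = 0b10001010, P'[4] = 0b01001101, P'[5] = 0b10000101

In OFB with a reused IV, both messages share the same keystream S_i, so C_i ⊕ C'_i = P_i ⊕ P'_i and thus P'_i = P_i ⊕ C_i ⊕ C'_i.
P'[0]: 0b01100100 ⊕ 0b00111010 ⊕ 0b00000000 = 0b01011110.
P'[1]: 0b10111001 ⊕ 0b11111001 ⊕ 0b00010001 = 0b01010001.
P'[2]: 0b11011011 ⊕ 0b00011100 ⊕ 0b10110011 = 0b01110100.
P'[3]: 0b00010001 ⊕ 0b00110111 ⊕ 0b10101100 = 0b10001010.
P'[4]: 0b00100001 ⊕ 0b01111111 ⊕ 0b00010011 = 0b01001101.
P'[5]: 0b00111111 ⊕ 0b01111111 ⊕ 0b11000101 = 0b10000101.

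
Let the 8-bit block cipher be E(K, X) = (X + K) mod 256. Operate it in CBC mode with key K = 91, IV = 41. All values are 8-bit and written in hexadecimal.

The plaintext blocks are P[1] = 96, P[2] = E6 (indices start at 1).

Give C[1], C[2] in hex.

CBC encryption: C_i = E(K, P_i ⊕ C_{i−1}), with C_{0} = IV.
C[1]: P[1] ⊕ 41 = D7; E(K, D7) = 68.
C[2]: P[2] ⊕ 68 = 8E; E(K, 8E) = 1F.

C[1] = 68, C[2] = 1F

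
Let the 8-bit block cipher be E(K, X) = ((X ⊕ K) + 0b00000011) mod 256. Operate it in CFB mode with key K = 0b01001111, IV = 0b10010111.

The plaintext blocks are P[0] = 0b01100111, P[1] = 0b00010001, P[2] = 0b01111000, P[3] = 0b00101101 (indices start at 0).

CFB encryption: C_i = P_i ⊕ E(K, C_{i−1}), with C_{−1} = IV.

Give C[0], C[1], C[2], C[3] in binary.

C[0]: E(K, 0b10010111) = 0b11011011; 0b01100111 ⊕ 0b11011011 = 0b10111100.
C[1]: E(K, 0b10111100) = 0b11110110; 0b00010001 ⊕ 0b11110110 = 0b11100111.
C[2]: E(K, 0b11100111) = 0b10101011; 0b01111000 ⊕ 0b10101011 = 0b11010011.
C[3]: E(K, 0b11010011) = 0b10011111; 0b00101101 ⊕ 0b10011111 = 0b10110010.

C[0] = 0b10111100, C[1] = 0b11100111, C[2] = 0b11010011, C[3] = 0b10110010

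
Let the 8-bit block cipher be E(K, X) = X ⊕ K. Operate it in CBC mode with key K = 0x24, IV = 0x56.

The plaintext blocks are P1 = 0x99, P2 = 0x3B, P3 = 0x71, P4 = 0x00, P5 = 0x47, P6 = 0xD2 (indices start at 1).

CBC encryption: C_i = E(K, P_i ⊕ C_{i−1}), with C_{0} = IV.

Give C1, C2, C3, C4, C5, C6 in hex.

C1: P1 ⊕ 0x56 = 0xCF; E(K, 0xCF) = 0xEB.
C2: P2 ⊕ 0xEB = 0xD0; E(K, 0xD0) = 0xF4.
C3: P3 ⊕ 0xF4 = 0x85; E(K, 0x85) = 0xA1.
C4: P4 ⊕ 0xA1 = 0xA1; E(K, 0xA1) = 0x85.
C5: P5 ⊕ 0x85 = 0xC2; E(K, 0xC2) = 0xE6.
C6: P6 ⊕ 0xE6 = 0x34; E(K, 0x34) = 0x10.

C1 = 0xEB, C2 = 0xF4, C3 = 0xA1, C4 = 0x85, C5 = 0xE6, C6 = 0x10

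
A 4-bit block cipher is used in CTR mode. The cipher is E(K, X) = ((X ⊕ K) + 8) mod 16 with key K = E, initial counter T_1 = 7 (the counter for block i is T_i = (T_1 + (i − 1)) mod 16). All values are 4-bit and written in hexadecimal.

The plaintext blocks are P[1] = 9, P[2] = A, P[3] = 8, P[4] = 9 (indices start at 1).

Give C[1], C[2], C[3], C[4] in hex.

CTR encryption: S_i = E(K, T_i) where T_i is the counter for block i; C_i = P_i ⊕ S_i.
C[1]: T = 7, S = E(K, T) = 1; 9 ⊕ 1 = 8.
C[2]: T = 8, S = E(K, T) = E; A ⊕ E = 4.
C[3]: T = 9, S = E(K, T) = F; 8 ⊕ F = 7.
C[4]: T = A, S = E(K, T) = C; 9 ⊕ C = 5.

C[1] = 8, C[2] = 4, C[3] = 7, C[4] = 5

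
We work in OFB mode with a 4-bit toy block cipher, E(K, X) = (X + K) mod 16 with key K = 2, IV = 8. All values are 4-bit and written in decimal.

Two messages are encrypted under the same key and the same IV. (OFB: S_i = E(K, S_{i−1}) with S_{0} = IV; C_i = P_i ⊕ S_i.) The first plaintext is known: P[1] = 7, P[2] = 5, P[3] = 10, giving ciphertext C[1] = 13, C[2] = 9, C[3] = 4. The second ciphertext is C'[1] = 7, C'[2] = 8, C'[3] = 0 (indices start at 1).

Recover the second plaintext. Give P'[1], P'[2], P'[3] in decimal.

P'[1] = 13, P'[2] = 4, P'[3] = 14

In OFB with a reused IV, both messages share the same keystream S_i, so C_i ⊕ C'_i = P_i ⊕ P'_i and thus P'_i = P_i ⊕ C_i ⊕ C'_i.
P'[1]: 7 ⊕ 13 ⊕ 7 = 13.
P'[2]: 5 ⊕ 9 ⊕ 8 = 4.
P'[3]: 10 ⊕ 4 ⊕ 0 = 14.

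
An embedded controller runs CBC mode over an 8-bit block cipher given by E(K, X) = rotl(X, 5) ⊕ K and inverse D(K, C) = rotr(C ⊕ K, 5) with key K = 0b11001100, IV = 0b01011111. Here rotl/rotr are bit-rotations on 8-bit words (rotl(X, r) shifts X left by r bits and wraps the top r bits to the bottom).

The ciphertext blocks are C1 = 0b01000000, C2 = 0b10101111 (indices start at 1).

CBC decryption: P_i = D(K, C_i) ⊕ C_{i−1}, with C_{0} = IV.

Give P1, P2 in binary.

P1 = 0b00111011, P2 = 0b01011011

P1: D(K, 0b01000000) = 0b01100100; 0b01100100 ⊕ 0b01011111 = 0b00111011.
P2: D(K, 0b10101111) = 0b00011011; 0b00011011 ⊕ 0b01000000 = 0b01011011.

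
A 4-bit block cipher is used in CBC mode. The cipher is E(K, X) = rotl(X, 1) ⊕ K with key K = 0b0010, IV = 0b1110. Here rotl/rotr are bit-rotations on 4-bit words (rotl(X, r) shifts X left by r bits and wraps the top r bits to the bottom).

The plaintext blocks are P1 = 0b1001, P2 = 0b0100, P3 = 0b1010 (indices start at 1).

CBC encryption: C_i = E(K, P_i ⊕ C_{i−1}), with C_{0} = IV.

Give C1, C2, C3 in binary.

C1: P1 ⊕ 0b1110 = 0b0111; E(K, 0b0111) = 0b1100.
C2: P2 ⊕ 0b1100 = 0b1000; E(K, 0b1000) = 0b0011.
C3: P3 ⊕ 0b0011 = 0b1001; E(K, 0b1001) = 0b0001.

C1 = 0b1100, C2 = 0b0011, C3 = 0b0001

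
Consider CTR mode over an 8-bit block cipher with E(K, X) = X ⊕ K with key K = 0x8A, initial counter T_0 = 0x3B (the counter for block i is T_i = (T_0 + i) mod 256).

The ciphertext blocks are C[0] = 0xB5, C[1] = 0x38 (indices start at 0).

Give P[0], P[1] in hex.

CTR decryption: S_i = E(K, T_i) where T_i is the counter for block i; P_i = C_i ⊕ S_i.
P[0]: T = 0x3B, S = E(K, T) = 0xB1; 0xB5 ⊕ 0xB1 = 0x04.
P[1]: T = 0x3C, S = E(K, T) = 0xB6; 0x38 ⊕ 0xB6 = 0x8E.

P[0] = 0x04, P[1] = 0x8E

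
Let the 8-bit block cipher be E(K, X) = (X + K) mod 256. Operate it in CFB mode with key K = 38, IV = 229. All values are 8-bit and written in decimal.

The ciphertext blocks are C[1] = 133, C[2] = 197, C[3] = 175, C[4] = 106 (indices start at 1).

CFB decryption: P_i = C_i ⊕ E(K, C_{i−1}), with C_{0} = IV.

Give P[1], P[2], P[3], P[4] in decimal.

P[1]: E(K, 229) = 11; 133 ⊕ 11 = 142.
P[2]: E(K, 133) = 171; 197 ⊕ 171 = 110.
P[3]: E(K, 197) = 235; 175 ⊕ 235 = 68.
P[4]: E(K, 175) = 213; 106 ⊕ 213 = 191.

P[1] = 142, P[2] = 110, P[3] = 68, P[4] = 191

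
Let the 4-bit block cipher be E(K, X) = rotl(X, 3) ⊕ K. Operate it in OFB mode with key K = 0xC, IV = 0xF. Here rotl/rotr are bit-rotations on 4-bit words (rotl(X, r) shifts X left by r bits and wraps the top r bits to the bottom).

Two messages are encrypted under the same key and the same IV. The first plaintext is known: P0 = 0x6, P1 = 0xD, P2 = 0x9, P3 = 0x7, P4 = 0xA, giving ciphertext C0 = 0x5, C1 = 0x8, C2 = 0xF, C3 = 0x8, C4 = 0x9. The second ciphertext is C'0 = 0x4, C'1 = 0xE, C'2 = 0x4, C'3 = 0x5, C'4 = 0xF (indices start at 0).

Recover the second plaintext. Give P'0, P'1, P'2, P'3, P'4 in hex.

In OFB with a reused IV, both messages share the same keystream S_i, so C_i ⊕ C'_i = P_i ⊕ P'_i and thus P'_i = P_i ⊕ C_i ⊕ C'_i.
P'0: 0x6 ⊕ 0x5 ⊕ 0x4 = 0x7.
P'1: 0xD ⊕ 0x8 ⊕ 0xE = 0xB.
P'2: 0x9 ⊕ 0xF ⊕ 0x4 = 0x2.
P'3: 0x7 ⊕ 0x8 ⊕ 0x5 = 0xA.
P'4: 0xA ⊕ 0x9 ⊕ 0xF = 0xC.

P'0 = 0x7, P'1 = 0xB, P'2 = 0x2, P'3 = 0xA, P'4 = 0xC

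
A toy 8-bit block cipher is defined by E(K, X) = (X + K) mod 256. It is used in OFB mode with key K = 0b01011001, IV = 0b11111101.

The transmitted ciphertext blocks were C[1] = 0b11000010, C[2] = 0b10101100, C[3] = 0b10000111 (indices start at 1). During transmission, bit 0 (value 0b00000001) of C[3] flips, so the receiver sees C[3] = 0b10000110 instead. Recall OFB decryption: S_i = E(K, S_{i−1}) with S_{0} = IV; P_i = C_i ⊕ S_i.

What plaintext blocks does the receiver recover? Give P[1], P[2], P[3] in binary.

Only C[3] changed, to 0b10000110. In OFB, a change in C_i flips the same bit in P_i only; the keystream is unaffected. Decrypting the received ciphertext:
P[1]: S = E(K, 0b11111101) = 0b01010110; 0b11000010 ⊕ 0b01010110 = 0b10010100.
P[2]: S = E(K, 0b01010110) = 0b10101111; 0b10101100 ⊕ 0b10101111 = 0b00000011.
P[3]: S = E(K, 0b10101111) = 0b00001000; 0b10000110 ⊕ 0b00001000 = 0b10001110.
Blocks that differ from the original plaintext: P[3].

P[1] = 0b10010100, P[2] = 0b00000011, P[3] = 0b10001110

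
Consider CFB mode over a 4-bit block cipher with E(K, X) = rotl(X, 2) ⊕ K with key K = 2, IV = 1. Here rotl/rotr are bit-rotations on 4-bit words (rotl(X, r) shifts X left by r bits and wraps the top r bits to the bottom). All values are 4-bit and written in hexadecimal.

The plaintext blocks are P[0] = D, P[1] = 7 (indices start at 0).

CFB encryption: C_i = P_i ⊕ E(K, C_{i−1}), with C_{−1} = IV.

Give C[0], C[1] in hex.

C[0]: E(K, 1) = 6; D ⊕ 6 = B.
C[1]: E(K, B) = C; 7 ⊕ C = B.

C[0] = B, C[1] = B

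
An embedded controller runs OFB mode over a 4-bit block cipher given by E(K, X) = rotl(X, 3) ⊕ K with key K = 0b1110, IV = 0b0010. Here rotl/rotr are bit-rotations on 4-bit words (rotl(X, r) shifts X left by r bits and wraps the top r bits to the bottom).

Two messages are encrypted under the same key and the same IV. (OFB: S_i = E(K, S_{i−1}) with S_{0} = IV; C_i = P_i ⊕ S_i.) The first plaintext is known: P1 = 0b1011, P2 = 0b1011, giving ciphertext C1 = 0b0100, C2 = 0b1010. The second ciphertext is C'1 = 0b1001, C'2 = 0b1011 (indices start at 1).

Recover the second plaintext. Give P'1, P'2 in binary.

In OFB with a reused IV, both messages share the same keystream S_i, so C_i ⊕ C'_i = P_i ⊕ P'_i and thus P'_i = P_i ⊕ C_i ⊕ C'_i.
P'1: 0b1011 ⊕ 0b0100 ⊕ 0b1001 = 0b0110.
P'2: 0b1011 ⊕ 0b1010 ⊕ 0b1011 = 0b1010.

P'1 = 0b0110, P'2 = 0b1010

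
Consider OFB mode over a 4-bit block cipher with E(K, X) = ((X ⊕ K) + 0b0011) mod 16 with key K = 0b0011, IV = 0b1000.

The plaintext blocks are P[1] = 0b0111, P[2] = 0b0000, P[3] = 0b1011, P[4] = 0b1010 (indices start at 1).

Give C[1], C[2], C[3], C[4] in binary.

C[1] = 0b1001, C[2] = 0b0000, C[3] = 0b1101, C[4] = 0b0010

OFB encryption: S_i = E(K, S_{i−1}) with S_{0} = IV; C_i = P_i ⊕ S_i.
C[1]: S = E(K, 0b1000) = 0b1110; 0b0111 ⊕ 0b1110 = 0b1001.
C[2]: S = E(K, 0b1110) = 0b0000; 0b0000 ⊕ 0b0000 = 0b0000.
C[3]: S = E(K, 0b0000) = 0b0110; 0b1011 ⊕ 0b0110 = 0b1101.
C[4]: S = E(K, 0b0110) = 0b1000; 0b1010 ⊕ 0b1000 = 0b0010.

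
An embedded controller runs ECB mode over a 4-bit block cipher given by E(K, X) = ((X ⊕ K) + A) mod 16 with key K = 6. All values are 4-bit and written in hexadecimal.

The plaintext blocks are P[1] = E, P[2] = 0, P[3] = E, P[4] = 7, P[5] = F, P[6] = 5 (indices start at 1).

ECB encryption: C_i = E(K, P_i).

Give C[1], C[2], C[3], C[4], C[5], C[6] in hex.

C[1] = 2, C[2] = 0, C[3] = 2, C[4] = B, C[5] = 3, C[6] = D

C[1]: E(K, E) = 2.
C[2]: E(K, 0) = 0.
C[3]: E(K, E) = 2.
C[4]: E(K, 7) = B.
C[5]: E(K, F) = 3.
C[6]: E(K, 5) = D.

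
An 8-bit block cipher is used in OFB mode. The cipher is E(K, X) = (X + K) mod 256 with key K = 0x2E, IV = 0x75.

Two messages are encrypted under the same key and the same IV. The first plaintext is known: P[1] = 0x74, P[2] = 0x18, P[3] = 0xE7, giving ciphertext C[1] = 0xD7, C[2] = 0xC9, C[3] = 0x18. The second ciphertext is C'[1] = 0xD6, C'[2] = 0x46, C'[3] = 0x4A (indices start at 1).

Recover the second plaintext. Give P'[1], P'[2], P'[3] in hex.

In OFB with a reused IV, both messages share the same keystream S_i, so C_i ⊕ C'_i = P_i ⊕ P'_i and thus P'_i = P_i ⊕ C_i ⊕ C'_i.
P'[1]: 0x74 ⊕ 0xD7 ⊕ 0xD6 = 0x75.
P'[2]: 0x18 ⊕ 0xC9 ⊕ 0x46 = 0x97.
P'[3]: 0xE7 ⊕ 0x18 ⊕ 0x4A = 0xB5.

P'[1] = 0x75, P'[2] = 0x97, P'[3] = 0xB5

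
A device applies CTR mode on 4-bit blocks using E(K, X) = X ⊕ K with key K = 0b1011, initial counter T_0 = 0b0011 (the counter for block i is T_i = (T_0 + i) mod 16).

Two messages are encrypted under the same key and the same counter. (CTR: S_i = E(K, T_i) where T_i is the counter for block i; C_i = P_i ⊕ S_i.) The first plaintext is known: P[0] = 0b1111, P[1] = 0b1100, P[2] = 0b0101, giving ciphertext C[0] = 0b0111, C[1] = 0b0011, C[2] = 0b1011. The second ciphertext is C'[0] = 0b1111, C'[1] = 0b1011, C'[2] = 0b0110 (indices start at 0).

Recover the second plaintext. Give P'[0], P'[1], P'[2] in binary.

P'[0] = 0b0111, P'[1] = 0b0100, P'[2] = 0b1000

In CTR with a reused counter, both messages share the same keystream S_i, so C_i ⊕ C'_i = P_i ⊕ P'_i and thus P'_i = P_i ⊕ C_i ⊕ C'_i.
P'[0]: 0b1111 ⊕ 0b0111 ⊕ 0b1111 = 0b0111.
P'[1]: 0b1100 ⊕ 0b0011 ⊕ 0b1011 = 0b0100.
P'[2]: 0b0101 ⊕ 0b1011 ⊕ 0b0110 = 0b1000.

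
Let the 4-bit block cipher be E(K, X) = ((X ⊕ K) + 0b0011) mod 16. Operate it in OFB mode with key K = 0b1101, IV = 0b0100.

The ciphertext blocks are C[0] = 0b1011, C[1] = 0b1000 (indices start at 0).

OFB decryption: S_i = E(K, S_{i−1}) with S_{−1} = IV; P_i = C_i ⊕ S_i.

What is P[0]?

P[0] = 0b0111

P[0]: S = E(K, 0b0100) = 0b1100; 0b1011 ⊕ 0b1100 = 0b0111.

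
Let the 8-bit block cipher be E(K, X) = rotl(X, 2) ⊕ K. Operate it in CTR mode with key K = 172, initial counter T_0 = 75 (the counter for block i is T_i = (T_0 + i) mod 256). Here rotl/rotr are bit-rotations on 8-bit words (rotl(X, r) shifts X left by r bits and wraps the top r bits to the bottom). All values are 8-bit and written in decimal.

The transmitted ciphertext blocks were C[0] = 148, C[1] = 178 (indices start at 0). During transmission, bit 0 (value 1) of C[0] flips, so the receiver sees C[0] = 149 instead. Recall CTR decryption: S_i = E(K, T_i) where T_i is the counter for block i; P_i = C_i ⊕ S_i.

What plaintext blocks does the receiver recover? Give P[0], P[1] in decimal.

Only C[0] changed, to 149. In CTR, a change in C_i flips the same bit in P_i only; the keystream is unaffected. Decrypting the received ciphertext:
P[0]: T = 75, S = E(K, T) = 129; 149 ⊕ 129 = 20.
P[1]: T = 76, S = E(K, T) = 157; 178 ⊕ 157 = 47.
Blocks that differ from the original plaintext: P[0].

P[0] = 20, P[1] = 47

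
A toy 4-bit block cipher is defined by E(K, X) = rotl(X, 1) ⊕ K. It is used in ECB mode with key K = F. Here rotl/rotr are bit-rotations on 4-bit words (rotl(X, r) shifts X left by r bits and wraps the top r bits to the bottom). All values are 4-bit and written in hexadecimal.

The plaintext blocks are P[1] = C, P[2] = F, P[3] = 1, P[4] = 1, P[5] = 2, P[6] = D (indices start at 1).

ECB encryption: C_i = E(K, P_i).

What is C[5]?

C[5] = B

C[5]: E(K, 2) = B.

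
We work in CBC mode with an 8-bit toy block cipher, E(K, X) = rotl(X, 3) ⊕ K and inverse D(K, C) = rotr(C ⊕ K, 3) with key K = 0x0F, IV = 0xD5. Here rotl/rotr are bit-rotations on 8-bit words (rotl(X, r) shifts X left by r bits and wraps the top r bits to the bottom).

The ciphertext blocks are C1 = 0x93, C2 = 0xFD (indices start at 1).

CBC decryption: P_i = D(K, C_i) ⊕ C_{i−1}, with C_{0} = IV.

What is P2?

P2 = 0xCD

P2: D(K, 0xFD) = 0x5E; 0x5E ⊕ 0x93 = 0xCD.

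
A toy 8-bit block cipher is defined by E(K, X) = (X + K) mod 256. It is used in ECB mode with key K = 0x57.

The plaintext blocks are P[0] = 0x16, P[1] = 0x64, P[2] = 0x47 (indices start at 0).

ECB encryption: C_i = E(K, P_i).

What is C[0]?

C[0] = 0x6D

C[0]: E(K, 0x16) = 0x6D.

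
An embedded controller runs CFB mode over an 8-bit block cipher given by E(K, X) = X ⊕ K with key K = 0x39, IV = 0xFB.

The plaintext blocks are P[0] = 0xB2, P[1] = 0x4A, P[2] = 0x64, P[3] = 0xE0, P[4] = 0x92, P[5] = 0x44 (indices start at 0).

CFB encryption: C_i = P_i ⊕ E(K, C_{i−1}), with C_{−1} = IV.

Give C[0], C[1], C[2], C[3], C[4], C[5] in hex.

C[0]: E(K, 0xFB) = 0xC2; 0xB2 ⊕ 0xC2 = 0x70.
C[1]: E(K, 0x70) = 0x49; 0x4A ⊕ 0x49 = 0x03.
C[2]: E(K, 0x03) = 0x3A; 0x64 ⊕ 0x3A = 0x5E.
C[3]: E(K, 0x5E) = 0x67; 0xE0 ⊕ 0x67 = 0x87.
C[4]: E(K, 0x87) = 0xBE; 0x92 ⊕ 0xBE = 0x2C.
C[5]: E(K, 0x2C) = 0x15; 0x44 ⊕ 0x15 = 0x51.

C[0] = 0x70, C[1] = 0x03, C[2] = 0x5E, C[3] = 0x87, C[4] = 0x2C, C[5] = 0x51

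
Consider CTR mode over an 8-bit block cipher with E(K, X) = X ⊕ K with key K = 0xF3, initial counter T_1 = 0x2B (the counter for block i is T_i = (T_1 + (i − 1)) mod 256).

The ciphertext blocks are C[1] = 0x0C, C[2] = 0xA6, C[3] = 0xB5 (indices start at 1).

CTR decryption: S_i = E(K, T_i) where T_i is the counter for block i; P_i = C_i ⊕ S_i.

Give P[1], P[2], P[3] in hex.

P[1] = 0xD4, P[2] = 0x79, P[3] = 0x6B

P[1]: T = 0x2B, S = E(K, T) = 0xD8; 0x0C ⊕ 0xD8 = 0xD4.
P[2]: T = 0x2C, S = E(K, T) = 0xDF; 0xA6 ⊕ 0xDF = 0x79.
P[3]: T = 0x2D, S = E(K, T) = 0xDE; 0xB5 ⊕ 0xDE = 0x6B.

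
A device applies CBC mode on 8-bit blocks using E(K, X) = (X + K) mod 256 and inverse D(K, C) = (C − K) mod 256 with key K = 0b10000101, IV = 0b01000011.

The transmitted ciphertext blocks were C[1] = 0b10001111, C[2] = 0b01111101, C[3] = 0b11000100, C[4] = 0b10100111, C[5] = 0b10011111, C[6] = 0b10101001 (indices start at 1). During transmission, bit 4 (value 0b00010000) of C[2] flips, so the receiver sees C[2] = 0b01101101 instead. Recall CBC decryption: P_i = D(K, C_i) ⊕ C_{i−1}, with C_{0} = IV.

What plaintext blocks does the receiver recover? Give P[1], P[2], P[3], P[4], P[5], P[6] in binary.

Only C[2] changed, to 0b01101101. In CBC, a change in C_i garbles P_i and flips the same bit in P_{i+1}. Decrypting the received ciphertext:
P[1]: D(K, 0b10001111) = 0b00001010; 0b00001010 ⊕ 0b01000011 = 0b01001001.
P[2]: D(K, 0b01101101) = 0b11101000; 0b11101000 ⊕ 0b10001111 = 0b01100111.
P[3]: D(K, 0b11000100) = 0b00111111; 0b00111111 ⊕ 0b01101101 = 0b01010010.
P[4]: D(K, 0b10100111) = 0b00100010; 0b00100010 ⊕ 0b11000100 = 0b11100110.
P[5]: D(K, 0b10011111) = 0b00011010; 0b00011010 ⊕ 0b10100111 = 0b10111101.
P[6]: D(K, 0b10101001) = 0b00100100; 0b00100100 ⊕ 0b10011111 = 0b10111011.
Blocks that differ from the original plaintext: P[2], P[3].

P[1] = 0b01001001, P[2] = 0b01100111, P[3] = 0b01010010, P[4] = 0b11100110, P[5] = 0b10111101, P[6] = 0b10111011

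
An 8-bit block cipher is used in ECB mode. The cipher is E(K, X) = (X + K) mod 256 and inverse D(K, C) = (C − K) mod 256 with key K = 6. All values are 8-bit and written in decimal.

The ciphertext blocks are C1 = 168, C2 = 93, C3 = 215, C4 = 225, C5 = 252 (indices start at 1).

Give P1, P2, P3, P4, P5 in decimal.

P1 = 162, P2 = 87, P3 = 209, P4 = 219, P5 = 246

ECB decryption: P_i = D(K, C_i).
P1: D(K, 168) = 162.
P2: D(K, 93) = 87.
P3: D(K, 215) = 209.
P4: D(K, 225) = 219.
P5: D(K, 252) = 246.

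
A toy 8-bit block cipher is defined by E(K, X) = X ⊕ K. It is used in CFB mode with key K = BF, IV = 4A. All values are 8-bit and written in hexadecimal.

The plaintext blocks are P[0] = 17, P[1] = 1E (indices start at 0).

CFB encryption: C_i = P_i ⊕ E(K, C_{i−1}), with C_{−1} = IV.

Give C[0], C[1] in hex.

C[0] = E2, C[1] = 43

C[0]: E(K, 4A) = F5; 17 ⊕ F5 = E2.
C[1]: E(K, E2) = 5D; 1E ⊕ 5D = 43.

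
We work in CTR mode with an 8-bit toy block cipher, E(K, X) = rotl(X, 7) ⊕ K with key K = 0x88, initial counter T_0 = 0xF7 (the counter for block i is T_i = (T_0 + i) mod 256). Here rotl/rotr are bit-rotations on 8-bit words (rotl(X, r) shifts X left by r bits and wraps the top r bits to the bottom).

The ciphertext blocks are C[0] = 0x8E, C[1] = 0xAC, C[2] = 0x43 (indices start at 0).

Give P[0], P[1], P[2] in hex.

P[0] = 0xFD, P[1] = 0x58, P[2] = 0x37

CTR decryption: S_i = E(K, T_i) where T_i is the counter for block i; P_i = C_i ⊕ S_i.
P[0]: T = 0xF7, S = E(K, T) = 0x73; 0x8E ⊕ 0x73 = 0xFD.
P[1]: T = 0xF8, S = E(K, T) = 0xF4; 0xAC ⊕ 0xF4 = 0x58.
P[2]: T = 0xF9, S = E(K, T) = 0x74; 0x43 ⊕ 0x74 = 0x37.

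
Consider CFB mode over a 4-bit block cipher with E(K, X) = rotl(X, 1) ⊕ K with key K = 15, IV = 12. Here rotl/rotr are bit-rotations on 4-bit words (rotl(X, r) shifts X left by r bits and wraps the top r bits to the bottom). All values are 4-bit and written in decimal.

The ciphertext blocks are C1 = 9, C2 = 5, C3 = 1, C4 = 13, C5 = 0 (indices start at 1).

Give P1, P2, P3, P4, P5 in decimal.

P1 = 15, P2 = 9, P3 = 4, P4 = 0, P5 = 4

CFB decryption: P_i = C_i ⊕ E(K, C_{i−1}), with C_{0} = IV.
P1: E(K, 12) = 6; 9 ⊕ 6 = 15.
P2: E(K, 9) = 12; 5 ⊕ 12 = 9.
P3: E(K, 5) = 5; 1 ⊕ 5 = 4.
P4: E(K, 1) = 13; 13 ⊕ 13 = 0.
P5: E(K, 13) = 4; 0 ⊕ 4 = 4.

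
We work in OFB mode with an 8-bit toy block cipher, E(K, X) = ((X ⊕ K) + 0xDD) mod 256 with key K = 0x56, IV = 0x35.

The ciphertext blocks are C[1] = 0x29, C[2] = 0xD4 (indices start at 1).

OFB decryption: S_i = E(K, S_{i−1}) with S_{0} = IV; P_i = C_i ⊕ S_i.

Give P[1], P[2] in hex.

P[1] = 0x69, P[2] = 0x27

P[1]: S = E(K, 0x35) = 0x40; 0x29 ⊕ 0x40 = 0x69.
P[2]: S = E(K, 0x40) = 0xF3; 0xD4 ⊕ 0xF3 = 0x27.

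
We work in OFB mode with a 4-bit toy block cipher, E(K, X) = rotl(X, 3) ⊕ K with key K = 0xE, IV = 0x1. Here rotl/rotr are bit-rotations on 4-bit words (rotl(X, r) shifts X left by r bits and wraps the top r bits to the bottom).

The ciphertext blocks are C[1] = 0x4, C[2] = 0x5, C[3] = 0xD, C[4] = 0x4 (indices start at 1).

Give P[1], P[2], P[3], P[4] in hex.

OFB decryption: S_i = E(K, S_{i−1}) with S_{0} = IV; P_i = C_i ⊕ S_i.
P[1]: S = E(K, 0x1) = 0x6; 0x4 ⊕ 0x6 = 0x2.
P[2]: S = E(K, 0x6) = 0xD; 0x5 ⊕ 0xD = 0x8.
P[3]: S = E(K, 0xD) = 0x0; 0xD ⊕ 0x0 = 0xD.
P[4]: S = E(K, 0x0) = 0xE; 0x4 ⊕ 0xE = 0xA.

P[1] = 0x2, P[2] = 0x8, P[3] = 0xD, P[4] = 0xA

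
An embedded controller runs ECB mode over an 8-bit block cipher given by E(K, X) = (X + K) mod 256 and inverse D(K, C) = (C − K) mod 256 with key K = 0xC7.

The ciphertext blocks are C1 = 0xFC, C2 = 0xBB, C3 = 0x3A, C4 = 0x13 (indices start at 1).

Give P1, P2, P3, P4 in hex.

ECB decryption: P_i = D(K, C_i).
P1: D(K, 0xFC) = 0x35.
P2: D(K, 0xBB) = 0xF4.
P3: D(K, 0x3A) = 0x73.
P4: D(K, 0x13) = 0x4C.

P1 = 0x35, P2 = 0xF4, P3 = 0x73, P4 = 0x4C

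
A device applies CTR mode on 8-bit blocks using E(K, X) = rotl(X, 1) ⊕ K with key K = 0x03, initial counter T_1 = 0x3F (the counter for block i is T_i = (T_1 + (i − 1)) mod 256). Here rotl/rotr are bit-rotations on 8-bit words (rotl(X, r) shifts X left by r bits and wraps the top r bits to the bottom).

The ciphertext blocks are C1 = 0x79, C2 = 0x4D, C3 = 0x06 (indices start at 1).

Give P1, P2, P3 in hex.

CTR decryption: S_i = E(K, T_i) where T_i is the counter for block i; P_i = C_i ⊕ S_i.
P1: T = 0x3F, S = E(K, T) = 0x7D; 0x79 ⊕ 0x7D = 0x04.
P2: T = 0x40, S = E(K, T) = 0x83; 0x4D ⊕ 0x83 = 0xCE.
P3: T = 0x41, S = E(K, T) = 0x81; 0x06 ⊕ 0x81 = 0x87.

P1 = 0x04, P2 = 0xCE, P3 = 0x87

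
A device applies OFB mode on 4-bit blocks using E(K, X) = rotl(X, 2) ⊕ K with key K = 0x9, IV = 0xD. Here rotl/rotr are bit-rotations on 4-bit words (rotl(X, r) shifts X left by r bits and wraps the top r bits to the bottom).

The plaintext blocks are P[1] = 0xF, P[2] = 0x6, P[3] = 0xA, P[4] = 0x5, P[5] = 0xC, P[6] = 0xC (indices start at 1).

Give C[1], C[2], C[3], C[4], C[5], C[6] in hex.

C[1] = 0x1, C[2] = 0x4, C[3] = 0xB, C[4] = 0x8, C[5] = 0x2, C[6] = 0xE

OFB encryption: S_i = E(K, S_{i−1}) with S_{0} = IV; C_i = P_i ⊕ S_i.
C[1]: S = E(K, 0xD) = 0xE; 0xF ⊕ 0xE = 0x1.
C[2]: S = E(K, 0xE) = 0x2; 0x6 ⊕ 0x2 = 0x4.
C[3]: S = E(K, 0x2) = 0x1; 0xA ⊕ 0x1 = 0xB.
C[4]: S = E(K, 0x1) = 0xD; 0x5 ⊕ 0xD = 0x8.
C[5]: S = E(K, 0xD) = 0xE; 0xC ⊕ 0xE = 0x2.
C[6]: S = E(K, 0xE) = 0x2; 0xC ⊕ 0x2 = 0xE.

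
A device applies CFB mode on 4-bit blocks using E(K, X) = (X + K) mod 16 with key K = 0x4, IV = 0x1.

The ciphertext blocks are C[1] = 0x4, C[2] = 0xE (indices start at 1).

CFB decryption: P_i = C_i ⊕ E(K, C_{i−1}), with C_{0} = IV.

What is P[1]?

P[1]: E(K, 0x1) = 0x5; 0x4 ⊕ 0x5 = 0x1.

P[1] = 0x1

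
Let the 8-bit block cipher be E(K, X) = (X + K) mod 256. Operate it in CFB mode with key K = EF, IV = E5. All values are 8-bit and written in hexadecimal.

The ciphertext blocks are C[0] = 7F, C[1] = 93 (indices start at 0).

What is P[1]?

P[1] = FD

CFB decryption: P_i = C_i ⊕ E(K, C_{i−1}), with C_{−1} = IV.
P[1]: E(K, 7F) = 6E; 93 ⊕ 6E = FD.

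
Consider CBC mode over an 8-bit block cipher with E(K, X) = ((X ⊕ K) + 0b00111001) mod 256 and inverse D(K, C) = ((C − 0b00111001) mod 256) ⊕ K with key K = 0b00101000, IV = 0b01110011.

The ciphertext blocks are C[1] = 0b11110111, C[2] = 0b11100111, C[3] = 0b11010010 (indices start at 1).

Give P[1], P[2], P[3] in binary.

CBC decryption: P_i = D(K, C_i) ⊕ C_{i−1}, with C_{0} = IV.
P[1]: D(K, 0b11110111) = 0b10010110; 0b10010110 ⊕ 0b01110011 = 0b11100101.
P[2]: D(K, 0b11100111) = 0b10000110; 0b10000110 ⊕ 0b11110111 = 0b01110001.
P[3]: D(K, 0b11010010) = 0b10110001; 0b10110001 ⊕ 0b11100111 = 0b01010110.

P[1] = 0b11100101, P[2] = 0b01110001, P[3] = 0b01010110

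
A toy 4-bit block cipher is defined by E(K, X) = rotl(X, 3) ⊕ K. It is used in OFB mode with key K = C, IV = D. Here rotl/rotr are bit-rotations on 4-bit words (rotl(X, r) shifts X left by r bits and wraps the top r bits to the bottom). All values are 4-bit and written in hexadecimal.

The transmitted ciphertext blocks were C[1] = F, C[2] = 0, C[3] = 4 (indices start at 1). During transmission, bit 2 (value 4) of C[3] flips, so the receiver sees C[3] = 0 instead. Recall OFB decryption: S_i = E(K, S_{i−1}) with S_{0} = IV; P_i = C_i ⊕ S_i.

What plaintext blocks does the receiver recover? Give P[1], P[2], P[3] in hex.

P[1] = D, P[2] = D, P[3] = 2

Only C[3] changed, to 0. In OFB, a change in C_i flips the same bit in P_i only; the keystream is unaffected. Decrypting the received ciphertext:
P[1]: S = E(K, D) = 2; F ⊕ 2 = D.
P[2]: S = E(K, 2) = D; 0 ⊕ D = D.
P[3]: S = E(K, D) = 2; 0 ⊕ 2 = 2.
Blocks that differ from the original plaintext: P[3].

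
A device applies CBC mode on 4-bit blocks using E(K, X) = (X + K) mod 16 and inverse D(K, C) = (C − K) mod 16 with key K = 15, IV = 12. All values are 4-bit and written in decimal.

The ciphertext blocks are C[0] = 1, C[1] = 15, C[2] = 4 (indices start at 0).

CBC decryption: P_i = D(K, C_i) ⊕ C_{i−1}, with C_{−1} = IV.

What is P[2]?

P[2] = 10

P[2]: D(K, 4) = 5; 5 ⊕ 15 = 10.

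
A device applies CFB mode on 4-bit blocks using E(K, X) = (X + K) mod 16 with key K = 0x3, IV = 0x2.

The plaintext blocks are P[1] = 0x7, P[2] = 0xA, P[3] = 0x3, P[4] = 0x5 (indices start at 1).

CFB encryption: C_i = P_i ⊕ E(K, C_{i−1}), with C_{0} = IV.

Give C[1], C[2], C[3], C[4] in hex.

C[1] = 0x2, C[2] = 0xF, C[3] = 0x1, C[4] = 0x1

C[1]: E(K, 0x2) = 0x5; 0x7 ⊕ 0x5 = 0x2.
C[2]: E(K, 0x2) = 0x5; 0xA ⊕ 0x5 = 0xF.
C[3]: E(K, 0xF) = 0x2; 0x3 ⊕ 0x2 = 0x1.
C[4]: E(K, 0x1) = 0x4; 0x5 ⊕ 0x4 = 0x1.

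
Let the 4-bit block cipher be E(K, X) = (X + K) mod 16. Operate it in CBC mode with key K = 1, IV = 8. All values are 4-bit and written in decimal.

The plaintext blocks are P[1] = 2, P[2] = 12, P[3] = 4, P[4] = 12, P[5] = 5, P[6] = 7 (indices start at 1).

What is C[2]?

C[2] = 8

CBC encryption: C_i = E(K, P_i ⊕ C_{i−1}), with C_{0} = IV.
C[1]: P[1] ⊕ 8 = 10; E(K, 10) = 11.
C[2]: P[2] ⊕ 11 = 7; E(K, 7) = 8.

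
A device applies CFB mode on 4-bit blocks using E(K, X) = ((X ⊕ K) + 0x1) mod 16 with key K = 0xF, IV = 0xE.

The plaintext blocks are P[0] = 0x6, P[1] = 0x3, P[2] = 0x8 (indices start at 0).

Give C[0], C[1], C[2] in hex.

CFB encryption: C_i = P_i ⊕ E(K, C_{i−1}), with C_{−1} = IV.
C[0]: E(K, 0xE) = 0x2; 0x6 ⊕ 0x2 = 0x4.
C[1]: E(K, 0x4) = 0xC; 0x3 ⊕ 0xC = 0xF.
C[2]: E(K, 0xF) = 0x1; 0x8 ⊕ 0x1 = 0x9.

C[0] = 0x4, C[1] = 0xF, C[2] = 0x9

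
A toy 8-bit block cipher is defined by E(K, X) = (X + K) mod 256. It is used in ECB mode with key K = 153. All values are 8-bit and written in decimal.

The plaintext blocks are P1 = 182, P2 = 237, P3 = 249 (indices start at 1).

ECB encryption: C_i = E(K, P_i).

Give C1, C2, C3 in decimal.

C1: E(K, 182) = 79.
C2: E(K, 237) = 134.
C3: E(K, 249) = 146.

C1 = 79, C2 = 134, C3 = 146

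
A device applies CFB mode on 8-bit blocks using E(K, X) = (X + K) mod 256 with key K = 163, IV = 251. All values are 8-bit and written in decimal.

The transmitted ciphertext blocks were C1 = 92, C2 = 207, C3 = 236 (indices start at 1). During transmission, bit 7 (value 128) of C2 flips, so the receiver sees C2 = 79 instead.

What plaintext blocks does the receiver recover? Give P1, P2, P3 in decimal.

P1 = 194, P2 = 176, P3 = 30

CFB decryption: P_i = C_i ⊕ E(K, C_{i−1}), with C_{0} = IV.
Only C2 changed, to 79. In CFB, a change in C_i flips the same bit in P_i and garbles P_{i+1}. Decrypting the received ciphertext:
P1: E(K, 251) = 158; 92 ⊕ 158 = 194.
P2: E(K, 92) = 255; 79 ⊕ 255 = 176.
P3: E(K, 79) = 242; 236 ⊕ 242 = 30.
Blocks that differ from the original plaintext: P2, P3.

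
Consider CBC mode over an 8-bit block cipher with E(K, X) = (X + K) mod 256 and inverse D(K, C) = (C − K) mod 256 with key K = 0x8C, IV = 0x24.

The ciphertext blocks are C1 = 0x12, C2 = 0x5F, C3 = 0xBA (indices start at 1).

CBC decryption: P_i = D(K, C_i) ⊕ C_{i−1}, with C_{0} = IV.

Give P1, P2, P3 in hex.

P1 = 0xA2, P2 = 0xC1, P3 = 0x71

P1: D(K, 0x12) = 0x86; 0x86 ⊕ 0x24 = 0xA2.
P2: D(K, 0x5F) = 0xD3; 0xD3 ⊕ 0x12 = 0xC1.
P3: D(K, 0xBA) = 0x2E; 0x2E ⊕ 0x5F = 0x71.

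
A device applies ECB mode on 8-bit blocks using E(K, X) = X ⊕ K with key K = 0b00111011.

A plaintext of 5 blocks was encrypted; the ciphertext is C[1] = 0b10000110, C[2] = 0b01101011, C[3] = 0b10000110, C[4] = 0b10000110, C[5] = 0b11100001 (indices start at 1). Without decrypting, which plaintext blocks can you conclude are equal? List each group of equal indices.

ECB encrypts each block independently with the same key, so equal ciphertext blocks imply equal plaintext blocks.
C[1] = C[3] = C[4] = 0b10000110, so P[1] = P[3] = P[4].

P[1] = P[3] = P[4]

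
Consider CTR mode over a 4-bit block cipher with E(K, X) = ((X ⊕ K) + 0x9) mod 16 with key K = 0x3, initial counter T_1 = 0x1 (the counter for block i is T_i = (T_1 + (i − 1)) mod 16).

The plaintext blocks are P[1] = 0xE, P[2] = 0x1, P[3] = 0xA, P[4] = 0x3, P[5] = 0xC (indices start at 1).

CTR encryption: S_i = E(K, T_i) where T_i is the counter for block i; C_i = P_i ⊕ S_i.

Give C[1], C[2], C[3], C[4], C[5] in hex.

C[1] = 0x5, C[2] = 0xB, C[3] = 0x3, C[4] = 0x3, C[5] = 0x3

C[1]: T = 0x1, S = E(K, T) = 0xB; 0xE ⊕ 0xB = 0x5.
C[2]: T = 0x2, S = E(K, T) = 0xA; 0x1 ⊕ 0xA = 0xB.
C[3]: T = 0x3, S = E(K, T) = 0x9; 0xA ⊕ 0x9 = 0x3.
C[4]: T = 0x4, S = E(K, T) = 0x0; 0x3 ⊕ 0x0 = 0x3.
C[5]: T = 0x5, S = E(K, T) = 0xF; 0xC ⊕ 0xF = 0x3.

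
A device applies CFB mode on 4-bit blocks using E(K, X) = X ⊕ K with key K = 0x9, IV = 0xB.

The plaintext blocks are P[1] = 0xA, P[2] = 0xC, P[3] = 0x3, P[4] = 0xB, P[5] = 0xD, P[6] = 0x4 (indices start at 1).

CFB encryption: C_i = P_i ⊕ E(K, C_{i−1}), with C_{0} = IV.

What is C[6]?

C[6] = 0xC

C[1]: E(K, 0xB) = 0x2; 0xA ⊕ 0x2 = 0x8.
C[2]: E(K, 0x8) = 0x1; 0xC ⊕ 0x1 = 0xD.
C[3]: E(K, 0xD) = 0x4; 0x3 ⊕ 0x4 = 0x7.
C[4]: E(K, 0x7) = 0xE; 0xB ⊕ 0xE = 0x5.
C[5]: E(K, 0x5) = 0xC; 0xD ⊕ 0xC = 0x1.
C[6]: E(K, 0x1) = 0x8; 0x4 ⊕ 0x8 = 0xC.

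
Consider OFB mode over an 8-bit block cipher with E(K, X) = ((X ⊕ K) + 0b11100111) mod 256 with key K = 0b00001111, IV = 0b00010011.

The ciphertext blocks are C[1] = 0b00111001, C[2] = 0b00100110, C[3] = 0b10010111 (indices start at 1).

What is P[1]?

OFB decryption: S_i = E(K, S_{i−1}) with S_{0} = IV; P_i = C_i ⊕ S_i.
P[1]: S = E(K, 0b00010011) = 0b00000011; 0b00111001 ⊕ 0b00000011 = 0b00111010.

P[1] = 0b00111010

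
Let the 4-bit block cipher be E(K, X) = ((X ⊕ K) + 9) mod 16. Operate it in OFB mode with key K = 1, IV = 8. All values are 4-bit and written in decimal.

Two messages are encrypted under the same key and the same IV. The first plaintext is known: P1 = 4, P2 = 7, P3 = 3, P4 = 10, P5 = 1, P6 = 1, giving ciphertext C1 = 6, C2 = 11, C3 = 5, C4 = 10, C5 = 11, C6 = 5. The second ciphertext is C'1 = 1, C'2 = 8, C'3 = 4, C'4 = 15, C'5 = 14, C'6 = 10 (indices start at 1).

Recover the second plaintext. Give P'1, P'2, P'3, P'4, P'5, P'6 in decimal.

In OFB with a reused IV, both messages share the same keystream S_i, so C_i ⊕ C'_i = P_i ⊕ P'_i and thus P'_i = P_i ⊕ C_i ⊕ C'_i.
P'1: 4 ⊕ 6 ⊕ 1 = 3.
P'2: 7 ⊕ 11 ⊕ 8 = 4.
P'3: 3 ⊕ 5 ⊕ 4 = 2.
P'4: 10 ⊕ 10 ⊕ 15 = 15.
P'5: 1 ⊕ 11 ⊕ 14 = 4.
P'6: 1 ⊕ 5 ⊕ 10 = 14.

P'1 = 3, P'2 = 4, P'3 = 2, P'4 = 15, P'5 = 4, P'6 = 14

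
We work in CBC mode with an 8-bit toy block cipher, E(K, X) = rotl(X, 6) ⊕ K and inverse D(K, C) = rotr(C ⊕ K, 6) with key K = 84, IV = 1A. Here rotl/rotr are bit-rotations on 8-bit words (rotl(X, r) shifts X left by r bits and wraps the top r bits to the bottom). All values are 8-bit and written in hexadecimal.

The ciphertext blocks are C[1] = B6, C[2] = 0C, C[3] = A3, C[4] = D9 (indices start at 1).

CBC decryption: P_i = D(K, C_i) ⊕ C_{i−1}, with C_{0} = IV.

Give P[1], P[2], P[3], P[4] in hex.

P[1] = D2, P[2] = 94, P[3] = 90, P[4] = D6

P[1]: D(K, B6) = C8; C8 ⊕ 1A = D2.
P[2]: D(K, 0C) = 22; 22 ⊕ B6 = 94.
P[3]: D(K, A3) = 9C; 9C ⊕ 0C = 90.
P[4]: D(K, D9) = 75; 75 ⊕ A3 = D6.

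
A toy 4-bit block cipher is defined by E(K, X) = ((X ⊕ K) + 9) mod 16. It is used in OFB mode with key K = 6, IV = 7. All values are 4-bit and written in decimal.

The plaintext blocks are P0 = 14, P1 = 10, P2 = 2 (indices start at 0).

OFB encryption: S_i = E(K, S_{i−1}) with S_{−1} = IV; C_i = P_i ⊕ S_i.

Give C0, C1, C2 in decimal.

C0: S = E(K, 7) = 10; 14 ⊕ 10 = 4.
C1: S = E(K, 10) = 5; 10 ⊕ 5 = 15.
C2: S = E(K, 5) = 12; 2 ⊕ 12 = 14.

C0 = 4, C1 = 15, C2 = 14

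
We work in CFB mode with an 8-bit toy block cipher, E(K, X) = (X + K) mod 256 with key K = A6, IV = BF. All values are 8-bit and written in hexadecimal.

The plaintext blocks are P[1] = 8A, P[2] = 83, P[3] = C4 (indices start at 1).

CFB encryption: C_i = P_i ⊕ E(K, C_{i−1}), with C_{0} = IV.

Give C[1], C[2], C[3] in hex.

C[1]: E(K, BF) = 65; 8A ⊕ 65 = EF.
C[2]: E(K, EF) = 95; 83 ⊕ 95 = 16.
C[3]: E(K, 16) = BC; C4 ⊕ BC = 78.

C[1] = EF, C[2] = 16, C[3] = 78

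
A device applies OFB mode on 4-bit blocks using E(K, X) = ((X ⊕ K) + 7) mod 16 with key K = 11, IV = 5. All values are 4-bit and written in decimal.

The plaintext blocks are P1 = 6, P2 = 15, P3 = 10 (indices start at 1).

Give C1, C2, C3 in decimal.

C1 = 3, C2 = 10, C3 = 15

OFB encryption: S_i = E(K, S_{i−1}) with S_{0} = IV; C_i = P_i ⊕ S_i.
C1: S = E(K, 5) = 5; 6 ⊕ 5 = 3.
C2: S = E(K, 5) = 5; 15 ⊕ 5 = 10.
C3: S = E(K, 5) = 5; 10 ⊕ 5 = 15.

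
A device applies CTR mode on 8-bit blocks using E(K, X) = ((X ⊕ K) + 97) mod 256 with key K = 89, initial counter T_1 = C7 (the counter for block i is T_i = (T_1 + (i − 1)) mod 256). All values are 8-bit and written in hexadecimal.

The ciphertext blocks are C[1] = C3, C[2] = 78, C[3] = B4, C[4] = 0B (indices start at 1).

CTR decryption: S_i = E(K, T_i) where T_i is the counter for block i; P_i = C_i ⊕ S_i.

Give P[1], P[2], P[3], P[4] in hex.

P[1]: T = C7, S = E(K, T) = E5; C3 ⊕ E5 = 26.
P[2]: T = C8, S = E(K, T) = D8; 78 ⊕ D8 = A0.
P[3]: T = C9, S = E(K, T) = D7; B4 ⊕ D7 = 63.
P[4]: T = CA, S = E(K, T) = DA; 0B ⊕ DA = D1.

P[1] = 26, P[2] = A0, P[3] = 63, P[4] = D1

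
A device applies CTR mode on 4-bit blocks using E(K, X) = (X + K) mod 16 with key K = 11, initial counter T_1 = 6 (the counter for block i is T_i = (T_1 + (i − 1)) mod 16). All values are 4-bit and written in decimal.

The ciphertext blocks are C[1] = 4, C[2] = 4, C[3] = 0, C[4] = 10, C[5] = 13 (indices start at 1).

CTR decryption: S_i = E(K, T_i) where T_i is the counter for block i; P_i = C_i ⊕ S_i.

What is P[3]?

P[3] = 3

P[3]: T = 8, S = E(K, T) = 3; 0 ⊕ 3 = 3.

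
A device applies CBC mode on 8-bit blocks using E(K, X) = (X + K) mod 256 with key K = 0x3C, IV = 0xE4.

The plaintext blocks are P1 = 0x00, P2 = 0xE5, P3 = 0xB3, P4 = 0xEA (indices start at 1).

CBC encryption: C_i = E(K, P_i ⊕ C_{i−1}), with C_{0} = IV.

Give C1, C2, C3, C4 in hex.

C1 = 0x20, C2 = 0x01, C3 = 0xEE, C4 = 0x40

C1: P1 ⊕ 0xE4 = 0xE4; E(K, 0xE4) = 0x20.
C2: P2 ⊕ 0x20 = 0xC5; E(K, 0xC5) = 0x01.
C3: P3 ⊕ 0x01 = 0xB2; E(K, 0xB2) = 0xEE.
C4: P4 ⊕ 0xEE = 0x04; E(K, 0x04) = 0x40.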